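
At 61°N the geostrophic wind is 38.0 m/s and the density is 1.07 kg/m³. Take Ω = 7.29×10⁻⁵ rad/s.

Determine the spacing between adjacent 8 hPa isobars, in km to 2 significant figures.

150 km

Coriolis parameter at 61°N:
f = 2Ω sin φ = 2 × 7.29×10⁻⁵ × sin 61° = 1.28×10⁻⁴ s⁻¹
Geostrophic balance rearranged: |∂P/∂n| = f ρ V_g
|∂P/∂n| = 1.28×10⁻⁴ × 1.07 × 38.0 = 5.18×10⁻³ Pa/m
Isobar spacing: Δn = ΔP/|∂P/∂n| = 800 Pa / 5.18×10⁻³ Pa/m = 154293 m ≈ 150 km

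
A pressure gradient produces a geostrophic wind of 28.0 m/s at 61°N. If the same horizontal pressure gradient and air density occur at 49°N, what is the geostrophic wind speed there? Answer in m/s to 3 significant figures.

With the same pressure gradient and density, V_g ∝ 1/f ∝ 1/sin φ.
V₂ = V₁ · sin φ₁ / sin φ₂ = 28.0 × sin 61° / sin 49°
V₂ = 28.0 × 0.8746/0.7547 = 32.4 m/s

32.4 m/s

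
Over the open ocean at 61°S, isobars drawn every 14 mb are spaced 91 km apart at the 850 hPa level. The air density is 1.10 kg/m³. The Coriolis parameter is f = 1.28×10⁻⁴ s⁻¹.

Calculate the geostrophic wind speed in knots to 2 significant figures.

210 knots

Pressure gradient: |∂P/∂n| = 1400 Pa / 91000 m = 1.54×10⁻² Pa/m
Geostrophic balance (pressure-gradient force = Coriolis force):
V_g = (1/(fρ)) |∂P/∂n| = 1.54×10⁻² / (1.28×10⁻⁴ × 1.10) = 109 m/s
Converting: 109 m/s × 1.944 = 210 knots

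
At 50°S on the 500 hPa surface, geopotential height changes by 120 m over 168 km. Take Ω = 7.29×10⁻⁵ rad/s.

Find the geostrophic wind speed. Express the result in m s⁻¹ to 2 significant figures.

Coriolis parameter at 50°S:
f = 2Ω sin φ = 2 × 7.29×10⁻⁵ × sin 50° = 1.12×10⁻⁴ s⁻¹
Height gradient: |∂Z/∂n| = 120 m / 168000 m = 7.14×10⁻⁴
On a pressure surface, geostrophic balance gives V_g = (g/f)|∂Z/∂n|:
V_g = 9.81 × 7.14×10⁻⁴ / 1.12×10⁻⁴ = 62.7 m/s

63 m s⁻¹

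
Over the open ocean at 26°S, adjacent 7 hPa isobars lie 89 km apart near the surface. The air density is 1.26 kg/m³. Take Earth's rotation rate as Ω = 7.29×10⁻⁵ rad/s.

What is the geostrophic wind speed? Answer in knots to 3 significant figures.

190 knots

Coriolis parameter at 26°S:
f = 2Ω sin φ = 2 × 7.29×10⁻⁵ × sin 26° = 6.39×10⁻⁵ s⁻¹
Pressure gradient: |∂P/∂n| = 700 Pa / 89000 m = 7.87×10⁻³ Pa/m
Geostrophic balance (pressure-gradient force = Coriolis force):
V_g = (1/(fρ)) |∂P/∂n| = 7.87×10⁻³ / (6.39×10⁻⁵ × 1.26) = 97.7 m/s
Converting: 97.7 m/s × 1.944 = 190 knots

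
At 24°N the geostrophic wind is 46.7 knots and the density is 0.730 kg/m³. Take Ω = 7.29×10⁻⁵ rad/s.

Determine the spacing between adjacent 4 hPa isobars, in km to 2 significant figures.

380 km

Coriolis parameter at 24°N:
f = 2Ω sin φ = 2 × 7.29×10⁻⁵ × sin 24° = 5.93×10⁻⁵ s⁻¹
Wind speed in SI: 46.7 knots = 24.0 m/s
Geostrophic balance rearranged: |∂P/∂n| = f ρ V_g
|∂P/∂n| = 5.93×10⁻⁵ × 0.730 × 24.0 = 1.04×10⁻³ Pa/m
Isobar spacing: Δn = ΔP/|∂P/∂n| = 400 Pa / 1.04×10⁻³ Pa/m = 384602 m ≈ 380 km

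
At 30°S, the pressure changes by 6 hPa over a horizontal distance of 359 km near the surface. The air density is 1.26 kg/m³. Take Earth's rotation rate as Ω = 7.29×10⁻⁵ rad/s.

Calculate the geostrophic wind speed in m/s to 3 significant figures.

18.2 m/s

Coriolis parameter at 30°S:
f = 2Ω sin φ = 2 × 7.29×10⁻⁵ × sin 30° = 7.29×10⁻⁵ s⁻¹
Pressure gradient: |∂P/∂n| = 600 Pa / 359000 m = 1.67×10⁻³ Pa/m
Geostrophic balance (pressure-gradient force = Coriolis force):
V_g = (1/(fρ)) |∂P/∂n| = 1.67×10⁻³ / (7.29×10⁻⁵ × 1.26) = 18.2 m/s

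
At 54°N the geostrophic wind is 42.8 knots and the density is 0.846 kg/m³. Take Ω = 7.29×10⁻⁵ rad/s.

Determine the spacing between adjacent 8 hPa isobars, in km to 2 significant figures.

Coriolis parameter at 54°N:
f = 2Ω sin φ = 2 × 7.29×10⁻⁵ × sin 54° = 1.18×10⁻⁴ s⁻¹
Wind speed in SI: 42.8 knots = 22.0 m/s
Geostrophic balance rearranged: |∂P/∂n| = f ρ V_g
|∂P/∂n| = 1.18×10⁻⁴ × 0.846 × 22.0 = 2.20×10⁻³ Pa/m
Isobar spacing: Δn = ΔP/|∂P/∂n| = 800 Pa / 2.20×10⁻³ Pa/m = 364102 m ≈ 360 km

360 km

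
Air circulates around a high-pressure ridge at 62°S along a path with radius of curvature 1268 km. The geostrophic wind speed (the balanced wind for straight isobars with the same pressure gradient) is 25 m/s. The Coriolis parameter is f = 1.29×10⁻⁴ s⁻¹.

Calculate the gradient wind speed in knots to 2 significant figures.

60 knots

Around a high, pressure-gradient force acts outward with centrifugal, so Coriolis balances both:
fV = (1/ρ)|∂P/∂n| + V²/R  →  V² − fR·V + fR·V_g = 0
With fR = 1.29×10⁻⁴ × 1268×10³ m = 164 m/s:
V = [fR − √((fR)² − 4 fR V_g)]/2 = [164 − √(164² − 4×164×25)]/2 = 30.8 m/s
Supergeostrophic (V > V_g = 25 m/s), as expected around a high.
Converting: 30.8 m/s × 1.944 = 60 knots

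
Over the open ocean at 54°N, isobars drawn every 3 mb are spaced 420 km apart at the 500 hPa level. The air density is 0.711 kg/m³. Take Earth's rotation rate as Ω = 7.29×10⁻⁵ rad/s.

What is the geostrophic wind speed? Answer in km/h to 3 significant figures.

30.7 km/h

Coriolis parameter at 54°N:
f = 2Ω sin φ = 2 × 7.29×10⁻⁵ × sin 54° = 1.18×10⁻⁴ s⁻¹
Pressure gradient: |∂P/∂n| = 300 Pa / 420000 m = 7.14×10⁻⁴ Pa/m
Geostrophic balance (pressure-gradient force = Coriolis force):
V_g = (1/(fρ)) |∂P/∂n| = 7.14×10⁻⁴ / (1.18×10⁻⁴ × 0.711) = 8.52 m/s
Converting: 8.52 m/s × 3.6 = 30.7 km/h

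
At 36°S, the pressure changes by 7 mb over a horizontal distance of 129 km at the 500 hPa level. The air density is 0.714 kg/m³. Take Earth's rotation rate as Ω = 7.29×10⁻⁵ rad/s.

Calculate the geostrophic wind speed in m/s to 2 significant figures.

89 m/s

Coriolis parameter at 36°S:
f = 2Ω sin φ = 2 × 7.29×10⁻⁵ × sin 36° = 8.57×10⁻⁵ s⁻¹
Pressure gradient: |∂P/∂n| = 700 Pa / 129000 m = 5.43×10⁻³ Pa/m
Geostrophic balance (pressure-gradient force = Coriolis force):
V_g = (1/(fρ)) |∂P/∂n| = 5.43×10⁻³ / (8.57×10⁻⁵ × 0.714) = 88.7 m/s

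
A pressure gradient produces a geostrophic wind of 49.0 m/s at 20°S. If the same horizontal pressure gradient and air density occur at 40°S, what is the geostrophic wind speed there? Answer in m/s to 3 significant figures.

With the same pressure gradient and density, V_g ∝ 1/f ∝ 1/sin φ.
V₂ = V₁ · sin φ₁ / sin φ₂ = 49.0 × sin 20° / sin 40°
V₂ = 49.0 × 0.3420/0.6428 = 26.1 m/s

26.1 m/s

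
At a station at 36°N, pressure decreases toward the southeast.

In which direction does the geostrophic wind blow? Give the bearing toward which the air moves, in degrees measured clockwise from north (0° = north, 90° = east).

The pressure-gradient force points toward the southeast (bearing 135°).
Geostrophic balance: in the Northern Hemisphere the Coriolis force deflects motion to the right, so the geostrophic wind blows 90° to the right of the pressure-gradient force (low pressure on the left).
Rotating 135° by 90° clockwise gives 225° — the wind blows toward the southwest.

225°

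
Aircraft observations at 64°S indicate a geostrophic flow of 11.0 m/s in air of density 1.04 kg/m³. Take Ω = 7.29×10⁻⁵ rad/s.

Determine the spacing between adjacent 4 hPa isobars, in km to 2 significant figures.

Coriolis parameter at 64°S:
f = 2Ω sin φ = 2 × 7.29×10⁻⁵ × sin 64° = 1.31×10⁻⁴ s⁻¹
Geostrophic balance rearranged: |∂P/∂n| = f ρ V_g
|∂P/∂n| = 1.31×10⁻⁴ × 1.04 × 11.0 = 1.50×10⁻³ Pa/m
Isobar spacing: Δn = ΔP/|∂P/∂n| = 400 Pa / 1.50×10⁻³ Pa/m = 266819 m ≈ 270 km

270 km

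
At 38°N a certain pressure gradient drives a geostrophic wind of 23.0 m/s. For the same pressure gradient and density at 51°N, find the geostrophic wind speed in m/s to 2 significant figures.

18 m/s

With the same pressure gradient and density, V_g ∝ 1/f ∝ 1/sin φ.
V₂ = V₁ · sin φ₁ / sin φ₂ = 23.0 × sin 38° / sin 51°
V₂ = 23.0 × 0.6157/0.7771 = 18 m/s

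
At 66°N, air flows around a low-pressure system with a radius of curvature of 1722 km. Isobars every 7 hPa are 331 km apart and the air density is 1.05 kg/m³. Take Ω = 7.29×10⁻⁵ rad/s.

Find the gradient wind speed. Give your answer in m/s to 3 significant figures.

Coriolis parameter at 66°N:
f = 2Ω sin φ = 2 × 7.29×10⁻⁵ × sin 66° = 1.33×10⁻⁴ s⁻¹
Pressure gradient: |∂P/∂n| = 700 Pa / 331000 m = 2.11×10⁻³ Pa/m
Geostrophic speed: V_g = |∂P/∂n|/(fρ) = 2.11×10⁻³/(1.33×10⁻⁴ × 1.05) = 15.1 m/s
Around a low, centrifugal force acts outward with Coriolis, so pressure-gradient force balances both:
(1/ρ)|∂P/∂n| = fV + V²/R  →  V² + fR·V − fR·V_g = 0
With fR = 1.33×10⁻⁴ × 1722×10³ m = 229 m/s:
V = [−fR + √((fR)² + 4 fR V_g)]/2 = [−229 + √(229² + 4×229×15.1)]/2 = 14.2 m/s
Subgeostrophic (V < V_g = 15.1 m/s), as expected around a low.

14.2 m/s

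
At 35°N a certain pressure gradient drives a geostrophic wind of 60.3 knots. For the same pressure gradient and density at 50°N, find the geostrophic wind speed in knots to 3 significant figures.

45.1 knots

With the same pressure gradient and density, V_g ∝ 1/f ∝ 1/sin φ.
V₂ = V₁ · sin φ₁ / sin φ₂ = 60.3 × sin 35° / sin 50°
V₂ = 60.3 × 0.5736/0.7660 = 45.1 knots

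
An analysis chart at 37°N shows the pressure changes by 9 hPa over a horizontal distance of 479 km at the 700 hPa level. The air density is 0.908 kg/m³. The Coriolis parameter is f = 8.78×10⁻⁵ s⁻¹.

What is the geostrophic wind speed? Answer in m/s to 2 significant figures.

24 m/s

Pressure gradient: |∂P/∂n| = 900 Pa / 479000 m = 1.88×10⁻³ Pa/m
Geostrophic balance (pressure-gradient force = Coriolis force):
V_g = (1/(fρ)) |∂P/∂n| = 1.88×10⁻³ / (8.78×10⁻⁵ × 0.908) = 23.6 m/s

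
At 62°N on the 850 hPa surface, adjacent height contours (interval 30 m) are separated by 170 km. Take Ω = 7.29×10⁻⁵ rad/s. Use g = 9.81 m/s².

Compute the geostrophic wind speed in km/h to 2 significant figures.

Coriolis parameter at 62°N:
f = 2Ω sin φ = 2 × 7.29×10⁻⁵ × sin 62° = 1.29×10⁻⁴ s⁻¹
Height gradient: |∂Z/∂n| = 30 m / 170000 m = 1.76×10⁻⁴
On a pressure surface, geostrophic balance gives V_g = (g/f)|∂Z/∂n|:
V_g = 9.81 × 1.76×10⁻⁴ / 1.29×10⁻⁴ = 13.4 m/s
Converting: 13.4 m/s × 3.6 = 48 km/h

48 km/h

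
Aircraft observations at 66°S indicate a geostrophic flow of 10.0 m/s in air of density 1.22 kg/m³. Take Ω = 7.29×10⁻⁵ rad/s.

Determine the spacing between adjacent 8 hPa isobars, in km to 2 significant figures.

490 km

Coriolis parameter at 66°S:
f = 2Ω sin φ = 2 × 7.29×10⁻⁵ × sin 66° = 1.33×10⁻⁴ s⁻¹
Geostrophic balance rearranged: |∂P/∂n| = f ρ V_g
|∂P/∂n| = 1.33×10⁻⁴ × 1.22 × 10.0 = 1.62×10⁻³ Pa/m
Isobar spacing: Δn = ΔP/|∂P/∂n| = 800 Pa / 1.62×10⁻³ Pa/m = 492314 m ≈ 490 km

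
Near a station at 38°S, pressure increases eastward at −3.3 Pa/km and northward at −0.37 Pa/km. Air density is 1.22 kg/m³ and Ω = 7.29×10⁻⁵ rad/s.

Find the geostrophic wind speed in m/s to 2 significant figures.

30 m/s

Coriolis parameter at 38°S:
f = 2Ω sin φ = 2 × 7.29×10⁻⁵ × sin 38° = 8.98×10⁻⁵ s⁻¹
In the Southern Hemisphere f is negative: f = −8.98×10⁻⁵ s⁻¹.
Component geostrophic relations (x east, y north):
u_g = −(1/(fρ)) ∂P/∂y,  v_g = (1/(fρ)) ∂P/∂x
u_g = −(−0.37×10⁻³)/(−8.98×10⁻⁵ × 1.22) = −3.38 m/s;  v_g = (−3.3×10⁻³)/(−8.98×10⁻⁵ × 1.22) = 30.1 m/s
|V_g| = √(u_g² + v_g²) = 30.3 m/s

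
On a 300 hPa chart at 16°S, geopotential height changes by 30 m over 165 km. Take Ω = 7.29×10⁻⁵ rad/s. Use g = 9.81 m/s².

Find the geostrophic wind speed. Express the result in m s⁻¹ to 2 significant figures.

Coriolis parameter at 16°S:
f = 2Ω sin φ = 2 × 7.29×10⁻⁵ × sin 16° = 4.02×10⁻⁵ s⁻¹
Height gradient: |∂Z/∂n| = 30 m / 165000 m = 1.82×10⁻⁴
On a pressure surface, geostrophic balance gives V_g = (g/f)|∂Z/∂n|:
V_g = 9.81 × 1.82×10⁻⁴ / 4.02×10⁻⁵ = 44.4 m/s

44 m s⁻¹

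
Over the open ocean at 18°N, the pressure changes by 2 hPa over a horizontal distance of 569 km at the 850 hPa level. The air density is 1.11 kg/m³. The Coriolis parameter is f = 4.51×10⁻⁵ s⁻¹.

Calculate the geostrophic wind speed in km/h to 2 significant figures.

Pressure gradient: |∂P/∂n| = 200 Pa / 569000 m = 3.51×10⁻⁴ Pa/m
Geostrophic balance (pressure-gradient force = Coriolis force):
V_g = (1/(fρ)) |∂P/∂n| = 3.51×10⁻⁴ / (4.51×10⁻⁵ × 1.11) = 7.02 m/s
Converting: 7.02 m/s × 3.6 = 25 km/h

25 km/h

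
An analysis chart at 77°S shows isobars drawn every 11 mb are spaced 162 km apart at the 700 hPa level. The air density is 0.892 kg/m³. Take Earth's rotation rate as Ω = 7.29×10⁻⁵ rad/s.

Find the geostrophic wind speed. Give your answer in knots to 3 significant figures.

104 knots

Coriolis parameter at 77°S:
f = 2Ω sin φ = 2 × 7.29×10⁻⁵ × sin 77° = 1.42×10⁻⁴ s⁻¹
Pressure gradient: |∂P/∂n| = 1100 Pa / 162000 m = 6.79×10⁻³ Pa/m
Geostrophic balance (pressure-gradient force = Coriolis force):
V_g = (1/(fρ)) |∂P/∂n| = 6.79×10⁻³ / (1.42×10⁻⁴ × 0.892) = 53.6 m/s
Converting: 53.6 m/s × 1.944 = 104 knots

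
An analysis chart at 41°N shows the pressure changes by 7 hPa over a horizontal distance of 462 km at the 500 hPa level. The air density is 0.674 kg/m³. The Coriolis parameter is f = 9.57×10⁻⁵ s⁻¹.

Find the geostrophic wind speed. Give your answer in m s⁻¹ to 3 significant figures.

23.5 m s⁻¹

Pressure gradient: |∂P/∂n| = 700 Pa / 462000 m = 1.52×10⁻³ Pa/m
Geostrophic balance (pressure-gradient force = Coriolis force):
V_g = (1/(fρ)) |∂P/∂n| = 1.52×10⁻³ / (9.57×10⁻⁵ × 0.674) = 23.5 m/s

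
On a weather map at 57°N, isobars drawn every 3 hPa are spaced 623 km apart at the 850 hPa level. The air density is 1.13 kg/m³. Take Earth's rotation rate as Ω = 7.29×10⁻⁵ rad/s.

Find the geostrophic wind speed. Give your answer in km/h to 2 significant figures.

13 km/h

Coriolis parameter at 57°N:
f = 2Ω sin φ = 2 × 7.29×10⁻⁵ × sin 57° = 1.22×10⁻⁴ s⁻¹
Pressure gradient: |∂P/∂n| = 300 Pa / 623000 m = 4.82×10⁻⁴ Pa/m
Geostrophic balance (pressure-gradient force = Coriolis force):
V_g = (1/(fρ)) |∂P/∂n| = 4.82×10⁻⁴ / (1.22×10⁻⁴ × 1.13) = 3.49 m/s
Converting: 3.49 m/s × 3.6 = 13 km/h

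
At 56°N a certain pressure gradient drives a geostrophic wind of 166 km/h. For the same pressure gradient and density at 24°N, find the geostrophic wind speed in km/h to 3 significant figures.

338 km/h

With the same pressure gradient and density, V_g ∝ 1/f ∝ 1/sin φ.
V₂ = V₁ · sin φ₁ / sin φ₂ = 166 × sin 56° / sin 24°
V₂ = 166 × 0.8290/0.4067 = 338 km/h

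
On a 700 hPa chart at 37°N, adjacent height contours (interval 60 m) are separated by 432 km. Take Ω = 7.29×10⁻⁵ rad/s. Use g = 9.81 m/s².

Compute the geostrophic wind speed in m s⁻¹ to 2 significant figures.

Coriolis parameter at 37°N:
f = 2Ω sin φ = 2 × 7.29×10⁻⁵ × sin 37° = 8.77×10⁻⁵ s⁻¹
Height gradient: |∂Z/∂n| = 60 m / 432000 m = 1.39×10⁻⁴
On a pressure surface, geostrophic balance gives V_g = (g/f)|∂Z/∂n|:
V_g = 9.81 × 1.39×10⁻⁴ / 8.77×10⁻⁵ = 15.5 m/s

16 m s⁻¹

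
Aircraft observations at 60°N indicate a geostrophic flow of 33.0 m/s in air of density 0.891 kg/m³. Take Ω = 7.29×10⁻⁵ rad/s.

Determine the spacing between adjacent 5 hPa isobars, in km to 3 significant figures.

Coriolis parameter at 60°N:
f = 2Ω sin φ = 2 × 7.29×10⁻⁵ × sin 60° = 1.26×10⁻⁴ s⁻¹
Geostrophic balance rearranged: |∂P/∂n| = f ρ V_g
|∂P/∂n| = 1.26×10⁻⁴ × 0.891 × 33.0 = 3.71×10⁻³ Pa/m
Isobar spacing: Δn = ΔP/|∂P/∂n| = 500 Pa / 3.71×10⁻³ Pa/m = 134676 m ≈ 135 km

135 km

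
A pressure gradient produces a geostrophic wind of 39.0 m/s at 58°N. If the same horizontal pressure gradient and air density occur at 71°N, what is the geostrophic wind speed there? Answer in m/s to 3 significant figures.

With the same pressure gradient and density, V_g ∝ 1/f ∝ 1/sin φ.
V₂ = V₁ · sin φ₁ / sin φ₂ = 39.0 × sin 58° / sin 71°
V₂ = 39.0 × 0.8480/0.9455 = 35.0 m/s

35.0 m/s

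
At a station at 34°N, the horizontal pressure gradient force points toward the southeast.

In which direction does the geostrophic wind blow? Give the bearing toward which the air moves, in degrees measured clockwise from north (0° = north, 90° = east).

The pressure-gradient force points toward the southeast (bearing 135°).
Geostrophic balance: in the Northern Hemisphere the Coriolis force deflects motion to the right, so the geostrophic wind blows 90° to the right of the pressure-gradient force (low pressure on the left).
Rotating 135° by 90° clockwise gives 225° — the wind blows toward the southwest.

225°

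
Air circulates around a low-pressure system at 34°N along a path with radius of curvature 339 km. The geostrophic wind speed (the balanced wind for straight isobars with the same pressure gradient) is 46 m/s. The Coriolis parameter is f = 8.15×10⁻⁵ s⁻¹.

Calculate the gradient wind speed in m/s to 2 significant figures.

24 m/s

Around a low, centrifugal force acts outward with Coriolis, so pressure-gradient force balances both:
(1/ρ)|∂P/∂n| = fV + V²/R  →  V² + fR·V − fR·V_g = 0
With fR = 8.15×10⁻⁵ × 339×10³ m = 27.6 m/s:
V = [−fR + √((fR)² + 4 fR V_g)]/2 = [−27.6 + √(27.6² + 4×27.6×46)]/2 = 24.4 m/s
Subgeostrophic (V < V_g = 46 m/s), as expected around a low.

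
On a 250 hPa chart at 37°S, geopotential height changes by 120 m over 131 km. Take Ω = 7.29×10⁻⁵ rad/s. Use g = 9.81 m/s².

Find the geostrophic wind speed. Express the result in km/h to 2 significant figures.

Coriolis parameter at 37°S:
f = 2Ω sin φ = 2 × 7.29×10⁻⁵ × sin 37° = 8.77×10⁻⁵ s⁻¹
Height gradient: |∂Z/∂n| = 120 m / 131000 m = 9.16×10⁻⁴
On a pressure surface, geostrophic balance gives V_g = (g/f)|∂Z/∂n|:
V_g = 9.81 × 9.16×10⁻⁴ / 8.77×10⁻⁵ = 102 m/s
Converting: 102 m/s × 3.6 = 370 km/h

370 km/h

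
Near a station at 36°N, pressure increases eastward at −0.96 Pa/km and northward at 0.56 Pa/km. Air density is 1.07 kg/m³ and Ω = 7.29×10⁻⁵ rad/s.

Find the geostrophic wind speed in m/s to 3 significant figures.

Coriolis parameter at 36°N:
f = 2Ω sin φ = 2 × 7.29×10⁻⁵ × sin 36° = 8.57×10⁻⁵ s⁻¹
Component geostrophic relations (x east, y north):
u_g = −(1/(fρ)) ∂P/∂y,  v_g = (1/(fρ)) ∂P/∂x
u_g = −(0.56×10⁻³)/(8.57×10⁻⁵ × 1.07) = −6.11 m/s;  v_g = (−0.96×10⁻³)/(8.57×10⁻⁵ × 1.07) = −10.5 m/s
|V_g| = √(u_g² + v_g²) = 12.1 m/s

12.1 m/s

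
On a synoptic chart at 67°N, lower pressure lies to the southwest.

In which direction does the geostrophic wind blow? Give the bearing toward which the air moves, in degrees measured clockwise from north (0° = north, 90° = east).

The pressure-gradient force points toward the southwest (bearing 225°).
Geostrophic balance: in the Northern Hemisphere the Coriolis force deflects motion to the right, so the geostrophic wind blows 90° to the right of the pressure-gradient force (low pressure on the left).
Rotating 225° by 90° clockwise gives 315° — the wind blows toward the northwest.

315°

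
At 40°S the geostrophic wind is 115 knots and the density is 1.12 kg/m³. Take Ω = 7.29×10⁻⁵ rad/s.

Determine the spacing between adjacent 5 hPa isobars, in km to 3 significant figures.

Coriolis parameter at 40°S:
f = 2Ω sin φ = 2 × 7.29×10⁻⁵ × sin 40° = 9.37×10⁻⁵ s⁻¹
Wind speed in SI: 115 knots = 59.2 m/s
Geostrophic balance rearranged: |∂P/∂n| = f ρ V_g
|∂P/∂n| = 9.37×10⁻⁵ × 1.12 × 59.2 = 6.21×10⁻³ Pa/m
Isobar spacing: Δn = ΔP/|∂P/∂n| = 500 Pa / 6.21×10⁻³ Pa/m = 80518 m ≈ 80.5 km

80.5 km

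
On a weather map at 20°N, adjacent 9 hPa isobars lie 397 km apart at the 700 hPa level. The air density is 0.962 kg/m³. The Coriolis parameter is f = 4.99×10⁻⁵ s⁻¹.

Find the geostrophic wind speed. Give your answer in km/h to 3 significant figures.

170 km/h

Pressure gradient: |∂P/∂n| = 900 Pa / 397000 m = 2.27×10⁻³ Pa/m
Geostrophic balance (pressure-gradient force = Coriolis force):
V_g = (1/(fρ)) |∂P/∂n| = 2.27×10⁻³ / (4.99×10⁻⁵ × 0.962) = 47.2 m/s
Converting: 47.2 m/s × 3.6 = 170 km/h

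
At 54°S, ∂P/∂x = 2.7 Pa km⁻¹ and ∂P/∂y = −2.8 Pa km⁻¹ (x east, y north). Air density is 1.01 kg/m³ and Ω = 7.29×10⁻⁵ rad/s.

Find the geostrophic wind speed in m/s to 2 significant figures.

Coriolis parameter at 54°S:
f = 2Ω sin φ = 2 × 7.29×10⁻⁵ × sin 54° = 1.18×10⁻⁴ s⁻¹
In the Southern Hemisphere f is negative: f = −1.18×10⁻⁴ s⁻¹.
Component geostrophic relations (x east, y north):
u_g = −(1/(fρ)) ∂P/∂y,  v_g = (1/(fρ)) ∂P/∂x
u_g = −(−2.8×10⁻³)/(−1.18×10⁻⁴ × 1.01) = −23.5 m/s;  v_g = (2.7×10⁻³)/(−1.18×10⁻⁴ × 1.01) = −22.7 m/s
|V_g| = √(u_g² + v_g²) = 32.6 m/s

33 m/s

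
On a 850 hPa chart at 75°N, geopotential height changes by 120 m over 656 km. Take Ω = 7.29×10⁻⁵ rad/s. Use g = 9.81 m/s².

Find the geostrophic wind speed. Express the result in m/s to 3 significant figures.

Coriolis parameter at 75°N:
f = 2Ω sin φ = 2 × 7.29×10⁻⁵ × sin 75° = 1.41×10⁻⁴ s⁻¹
Height gradient: |∂Z/∂n| = 120 m / 656000 m = 1.83×10⁻⁴
On a pressure surface, geostrophic balance gives V_g = (g/f)|∂Z/∂n|:
V_g = 9.81 × 1.83×10⁻⁴ / 1.41×10⁻⁴ = 12.7 m/s

12.7 m/s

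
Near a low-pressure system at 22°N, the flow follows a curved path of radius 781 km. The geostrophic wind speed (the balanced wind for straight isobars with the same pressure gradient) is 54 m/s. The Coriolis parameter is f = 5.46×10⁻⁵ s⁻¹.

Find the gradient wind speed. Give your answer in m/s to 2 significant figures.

Around a low, centrifugal force acts outward with Coriolis, so pressure-gradient force balances both:
(1/ρ)|∂P/∂n| = fV + V²/R  →  V² + fR·V − fR·V_g = 0
With fR = 5.46×10⁻⁵ × 781×10³ m = 42.6 m/s:
V = [−fR + √((fR)² + 4 fR V_g)]/2 = [−42.6 + √(42.6² + 4×42.6×54)]/2 = 31.2 m/s
Subgeostrophic (V < V_g = 54 m/s), as expected around a low.

31 m/s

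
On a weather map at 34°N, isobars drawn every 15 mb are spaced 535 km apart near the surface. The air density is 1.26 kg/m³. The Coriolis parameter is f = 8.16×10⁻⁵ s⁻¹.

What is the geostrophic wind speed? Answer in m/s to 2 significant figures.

27 m/s

Pressure gradient: |∂P/∂n| = 1500 Pa / 535000 m = 2.80×10⁻³ Pa/m
Geostrophic balance (pressure-gradient force = Coriolis force):
V_g = (1/(fρ)) |∂P/∂n| = 2.80×10⁻³ / (8.16×10⁻⁵ × 1.26) = 27.3 m/s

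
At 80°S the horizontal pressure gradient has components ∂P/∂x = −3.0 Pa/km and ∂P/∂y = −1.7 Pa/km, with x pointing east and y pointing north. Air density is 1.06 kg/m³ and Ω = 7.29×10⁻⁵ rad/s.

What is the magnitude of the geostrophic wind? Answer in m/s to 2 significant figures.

23 m/s

Coriolis parameter at 80°S:
f = 2Ω sin φ = 2 × 7.29×10⁻⁵ × sin 80° = 1.44×10⁻⁴ s⁻¹
In the Southern Hemisphere f is negative: f = −1.44×10⁻⁴ s⁻¹.
Component geostrophic relations (x east, y north):
u_g = −(1/(fρ)) ∂P/∂y,  v_g = (1/(fρ)) ∂P/∂x
u_g = −(−1.7×10⁻³)/(−1.44×10⁻⁴ × 1.06) = −11.2 m/s;  v_g = (−3.0×10⁻³)/(−1.44×10⁻⁴ × 1.06) = 19.7 m/s
|V_g| = √(u_g² + v_g²) = 22.7 m/s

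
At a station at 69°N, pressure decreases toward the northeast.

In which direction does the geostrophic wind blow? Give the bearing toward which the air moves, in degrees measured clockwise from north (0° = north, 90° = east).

135°

The pressure-gradient force points toward the northeast (bearing 045°).
Geostrophic balance: in the Northern Hemisphere the Coriolis force deflects motion to the right, so the geostrophic wind blows 90° to the right of the pressure-gradient force (low pressure on the left).
Rotating 045° by 90° clockwise gives 135° — the wind blows toward the southeast.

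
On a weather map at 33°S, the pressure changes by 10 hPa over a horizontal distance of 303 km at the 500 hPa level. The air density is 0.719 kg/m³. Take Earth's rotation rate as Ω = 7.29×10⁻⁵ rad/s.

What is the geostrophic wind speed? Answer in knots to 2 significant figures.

Coriolis parameter at 33°S:
f = 2Ω sin φ = 2 × 7.29×10⁻⁵ × sin 33° = 7.94×10⁻⁵ s⁻¹
Pressure gradient: |∂P/∂n| = 1000 Pa / 303000 m = 3.30×10⁻³ Pa/m
Geostrophic balance (pressure-gradient force = Coriolis force):
V_g = (1/(fρ)) |∂P/∂n| = 3.30×10⁻³ / (7.94×10⁻⁵ × 0.719) = 57.8 m/s
Converting: 57.8 m/s × 1.944 = 110 knots

110 knots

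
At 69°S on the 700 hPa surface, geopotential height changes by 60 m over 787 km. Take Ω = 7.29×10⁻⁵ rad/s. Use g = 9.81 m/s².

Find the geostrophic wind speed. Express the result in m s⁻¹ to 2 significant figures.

Coriolis parameter at 69°S:
f = 2Ω sin φ = 2 × 7.29×10⁻⁵ × sin 69° = 1.36×10⁻⁴ s⁻¹
Height gradient: |∂Z/∂n| = 60 m / 787000 m = 7.62×10⁻⁵
On a pressure surface, geostrophic balance gives V_g = (g/f)|∂Z/∂n|:
V_g = 9.81 × 7.62×10⁻⁵ / 1.36×10⁻⁴ = 5.49 m/s

5.5 m s⁻¹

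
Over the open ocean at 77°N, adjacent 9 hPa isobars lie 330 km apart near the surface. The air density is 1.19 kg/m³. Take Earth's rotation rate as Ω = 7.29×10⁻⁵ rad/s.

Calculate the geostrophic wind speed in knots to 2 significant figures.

31 knots

Coriolis parameter at 77°N:
f = 2Ω sin φ = 2 × 7.29×10⁻⁵ × sin 77° = 1.42×10⁻⁴ s⁻¹
Pressure gradient: |∂P/∂n| = 900 Pa / 330000 m = 2.73×10⁻³ Pa/m
Geostrophic balance (pressure-gradient force = Coriolis force):
V_g = (1/(fρ)) |∂P/∂n| = 2.73×10⁻³ / (1.42×10⁻⁴ × 1.19) = 16.1 m/s
Converting: 16.1 m/s × 1.944 = 31 knots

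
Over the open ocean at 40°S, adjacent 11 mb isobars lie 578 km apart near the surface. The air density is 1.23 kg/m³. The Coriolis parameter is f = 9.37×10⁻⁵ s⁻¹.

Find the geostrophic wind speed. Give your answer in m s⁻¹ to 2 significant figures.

17 m s⁻¹

Pressure gradient: |∂P/∂n| = 1100 Pa / 578000 m = 1.90×10⁻³ Pa/m
Geostrophic balance (pressure-gradient force = Coriolis force):
V_g = (1/(fρ)) |∂P/∂n| = 1.90×10⁻³ / (9.37×10⁻⁵ × 1.23) = 16.5 m/s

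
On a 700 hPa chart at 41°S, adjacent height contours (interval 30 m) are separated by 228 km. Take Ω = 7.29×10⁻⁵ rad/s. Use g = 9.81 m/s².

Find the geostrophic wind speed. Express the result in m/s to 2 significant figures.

13 m/s

Coriolis parameter at 41°S:
f = 2Ω sin φ = 2 × 7.29×10⁻⁵ × sin 41° = 9.57×10⁻⁵ s⁻¹
Height gradient: |∂Z/∂n| = 30 m / 228000 m = 1.32×10⁻⁴
On a pressure surface, geostrophic balance gives V_g = (g/f)|∂Z/∂n|:
V_g = 9.81 × 1.32×10⁻⁴ / 9.57×10⁻⁵ = 13.5 m/s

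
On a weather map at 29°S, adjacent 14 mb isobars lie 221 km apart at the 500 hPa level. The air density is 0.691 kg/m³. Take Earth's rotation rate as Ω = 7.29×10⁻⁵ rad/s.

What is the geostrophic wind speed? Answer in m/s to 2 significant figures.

130 m/s

Coriolis parameter at 29°S:
f = 2Ω sin φ = 2 × 7.29×10⁻⁵ × sin 29° = 7.07×10⁻⁵ s⁻¹
Pressure gradient: |∂P/∂n| = 1400 Pa / 221000 m = 6.33×10⁻³ Pa/m
Geostrophic balance (pressure-gradient force = Coriolis force):
V_g = (1/(fρ)) |∂P/∂n| = 6.33×10⁻³ / (7.07×10⁻⁵ × 0.691) = 130 m/s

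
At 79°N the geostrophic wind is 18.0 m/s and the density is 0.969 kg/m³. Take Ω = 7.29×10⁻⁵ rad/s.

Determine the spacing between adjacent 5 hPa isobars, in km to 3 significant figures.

200 km

Coriolis parameter at 79°N:
f = 2Ω sin φ = 2 × 7.29×10⁻⁵ × sin 79° = 1.43×10⁻⁴ s⁻¹
Geostrophic balance rearranged: |∂P/∂n| = f ρ V_g
|∂P/∂n| = 1.43×10⁻⁴ × 0.969 × 18.0 = 2.50×10⁻³ Pa/m
Isobar spacing: Δn = ΔP/|∂P/∂n| = 500 Pa / 2.50×10⁻³ Pa/m = 200295 m ≈ 200 km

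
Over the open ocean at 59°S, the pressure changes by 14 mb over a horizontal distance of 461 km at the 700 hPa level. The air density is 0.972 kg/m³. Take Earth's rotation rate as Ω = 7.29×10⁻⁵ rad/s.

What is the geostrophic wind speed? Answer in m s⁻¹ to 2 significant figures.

Coriolis parameter at 59°S:
f = 2Ω sin φ = 2 × 7.29×10⁻⁵ × sin 59° = 1.25×10⁻⁴ s⁻¹
Pressure gradient: |∂P/∂n| = 1400 Pa / 461000 m = 3.04×10⁻³ Pa/m
Geostrophic balance (pressure-gradient force = Coriolis force):
V_g = (1/(fρ)) |∂P/∂n| = 3.04×10⁻³ / (1.25×10⁻⁴ × 0.972) = 25.0 m/s

25 m s⁻¹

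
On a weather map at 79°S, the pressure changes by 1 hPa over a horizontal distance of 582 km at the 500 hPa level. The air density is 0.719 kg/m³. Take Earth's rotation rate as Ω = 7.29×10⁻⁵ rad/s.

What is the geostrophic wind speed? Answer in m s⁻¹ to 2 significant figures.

Coriolis parameter at 79°S:
f = 2Ω sin φ = 2 × 7.29×10⁻⁵ × sin 79° = 1.43×10⁻⁴ s⁻¹
Pressure gradient: |∂P/∂n| = 100 Pa / 582000 m = 1.72×10⁻⁴ Pa/m
Geostrophic balance (pressure-gradient force = Coriolis force):
V_g = (1/(fρ)) |∂P/∂n| = 1.72×10⁻⁴ / (1.43×10⁻⁴ × 0.719) = 1.67 m/s

1.7 m s⁻¹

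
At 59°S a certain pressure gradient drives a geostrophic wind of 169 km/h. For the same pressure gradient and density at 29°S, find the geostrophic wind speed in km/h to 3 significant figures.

299 km/h

With the same pressure gradient and density, V_g ∝ 1/f ∝ 1/sin φ.
V₂ = V₁ · sin φ₁ / sin φ₂ = 169 × sin 59° / sin 29°
V₂ = 169 × 0.8572/0.4848 = 299 km/h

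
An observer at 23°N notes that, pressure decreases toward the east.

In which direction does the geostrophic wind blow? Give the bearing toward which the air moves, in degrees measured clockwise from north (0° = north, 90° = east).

180°

The pressure-gradient force points toward the east (bearing 090°).
Geostrophic balance: in the Northern Hemisphere the Coriolis force deflects motion to the right, so the geostrophic wind blows 90° to the right of the pressure-gradient force (low pressure on the left).
Rotating 090° by 90° clockwise gives 180° — the wind blows toward the south.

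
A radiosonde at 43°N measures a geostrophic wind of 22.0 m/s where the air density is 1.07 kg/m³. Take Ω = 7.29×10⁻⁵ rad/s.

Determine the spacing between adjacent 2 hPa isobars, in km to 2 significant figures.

Coriolis parameter at 43°N:
f = 2Ω sin φ = 2 × 7.29×10⁻⁵ × sin 43° = 9.94×10⁻⁵ s⁻¹
Geostrophic balance rearranged: |∂P/∂n| = f ρ V_g
|∂P/∂n| = 9.94×10⁻⁵ × 1.07 × 22.0 = 2.34×10⁻³ Pa/m
Isobar spacing: Δn = ΔP/|∂P/∂n| = 200 Pa / 2.34×10⁻³ Pa/m = 85444 m ≈ 85 km

85 km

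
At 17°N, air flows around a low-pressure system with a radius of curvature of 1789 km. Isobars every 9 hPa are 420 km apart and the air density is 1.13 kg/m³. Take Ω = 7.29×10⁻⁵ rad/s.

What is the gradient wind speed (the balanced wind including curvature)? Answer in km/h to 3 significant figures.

Coriolis parameter at 17°N:
f = 2Ω sin φ = 2 × 7.29×10⁻⁵ × sin 17° = 4.26×10⁻⁵ s⁻¹
Pressure gradient: |∂P/∂n| = 900 Pa / 420000 m = 2.14×10⁻³ Pa/m
Geostrophic speed: V_g = |∂P/∂n|/(fρ) = 2.14×10⁻³/(4.26×10⁻⁵ × 1.13) = 44.5 m/s
Around a low, centrifugal force acts outward with Coriolis, so pressure-gradient force balances both:
(1/ρ)|∂P/∂n| = fV + V²/R  →  V² + fR·V − fR·V_g = 0
With fR = 4.26×10⁻⁵ × 1789×10³ m = 76.3 m/s:
V = [−fR + √((fR)² + 4 fR V_g)]/2 = [−76.3 + √(76.3² + 4×76.3×44.5)]/2 = 31.5 m/s
Subgeostrophic (V < V_g = 44.5 m/s), as expected around a low.
Converting: 31.5 m/s × 3.6 = 113 km/h

113 km/h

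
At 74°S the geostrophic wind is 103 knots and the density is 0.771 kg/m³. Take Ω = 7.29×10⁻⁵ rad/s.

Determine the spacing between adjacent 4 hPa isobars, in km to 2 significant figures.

Coriolis parameter at 74°S:
f = 2Ω sin φ = 2 × 7.29×10⁻⁵ × sin 74° = 1.40×10⁻⁴ s⁻¹
Wind speed in SI: 103 knots = 53.0 m/s
Geostrophic balance rearranged: |∂P/∂n| = f ρ V_g
|∂P/∂n| = 1.40×10⁻⁴ × 0.771 × 53.0 = 5.73×10⁻³ Pa/m
Isobar spacing: Δn = ΔP/|∂P/∂n| = 400 Pa / 5.73×10⁻³ Pa/m = 69860 m ≈ 70 km

70 km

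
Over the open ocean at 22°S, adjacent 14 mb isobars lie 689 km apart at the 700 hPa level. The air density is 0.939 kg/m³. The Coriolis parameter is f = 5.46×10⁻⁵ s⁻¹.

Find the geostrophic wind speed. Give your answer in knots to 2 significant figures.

Pressure gradient: |∂P/∂n| = 1400 Pa / 689000 m = 2.03×10⁻³ Pa/m
Geostrophic balance (pressure-gradient force = Coriolis force):
V_g = (1/(fρ)) |∂P/∂n| = 2.03×10⁻³ / (5.46×10⁻⁵ × 0.939) = 39.6 m/s
Converting: 39.6 m/s × 1.944 = 77 knots

77 knots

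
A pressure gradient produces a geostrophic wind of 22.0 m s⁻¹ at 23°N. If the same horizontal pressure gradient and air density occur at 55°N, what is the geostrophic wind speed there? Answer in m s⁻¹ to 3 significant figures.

10.5 m s⁻¹

With the same pressure gradient and density, V_g ∝ 1/f ∝ 1/sin φ.
V₂ = V₁ · sin φ₁ / sin φ₂ = 22.0 × sin 23° / sin 55°
V₂ = 22.0 × 0.3907/0.8192 = 10.5 m s⁻¹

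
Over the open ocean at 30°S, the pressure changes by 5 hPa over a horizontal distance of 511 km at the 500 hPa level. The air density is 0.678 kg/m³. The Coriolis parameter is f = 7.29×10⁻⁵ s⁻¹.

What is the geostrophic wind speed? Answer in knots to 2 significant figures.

38 knots

Pressure gradient: |∂P/∂n| = 500 Pa / 511000 m = 9.78×10⁻⁴ Pa/m
Geostrophic balance (pressure-gradient force = Coriolis force):
V_g = (1/(fρ)) |∂P/∂n| = 9.78×10⁻⁴ / (7.29×10⁻⁵ × 0.678) = 19.8 m/s
Converting: 19.8 m/s × 1.944 = 38 knots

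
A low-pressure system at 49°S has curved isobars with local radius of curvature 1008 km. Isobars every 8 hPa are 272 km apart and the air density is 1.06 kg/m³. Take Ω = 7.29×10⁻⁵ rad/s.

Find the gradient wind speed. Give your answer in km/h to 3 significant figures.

Coriolis parameter at 49°S:
f = 2Ω sin φ = 2 × 7.29×10⁻⁵ × sin 49° = 1.10×10⁻⁴ s⁻¹
Pressure gradient: |∂P/∂n| = 800 Pa / 272000 m = 2.94×10⁻³ Pa/m
Geostrophic speed: V_g = |∂P/∂n|/(fρ) = 2.94×10⁻³/(1.10×10⁻⁴ × 1.06) = 25.2 m/s
Around a low, centrifugal force acts outward with Coriolis, so pressure-gradient force balances both:
(1/ρ)|∂P/∂n| = fV + V²/R  →  V² + fR·V − fR·V_g = 0
With fR = 1.10×10⁻⁴ × 1008×10³ m = 111 m/s:
V = [−fR + √((fR)² + 4 fR V_g)]/2 = [−111 + √(111² + 4×111×25.2)]/2 = 21.2 m/s
Subgeostrophic (V < V_g = 25.2 m/s), as expected around a low.
Converting: 21.2 m/s × 3.6 = 76.2 km/h

76.2 km/h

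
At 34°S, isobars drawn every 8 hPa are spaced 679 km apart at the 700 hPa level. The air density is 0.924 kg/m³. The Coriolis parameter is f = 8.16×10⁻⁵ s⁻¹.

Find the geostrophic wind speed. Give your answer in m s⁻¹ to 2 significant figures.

Pressure gradient: |∂P/∂n| = 800 Pa / 679000 m = 1.18×10⁻³ Pa/m
Geostrophic balance (pressure-gradient force = Coriolis force):
V_g = (1/(fρ)) |∂P/∂n| = 1.18×10⁻³ / (8.16×10⁻⁵ × 0.924) = 15.6 m/s

16 m s⁻¹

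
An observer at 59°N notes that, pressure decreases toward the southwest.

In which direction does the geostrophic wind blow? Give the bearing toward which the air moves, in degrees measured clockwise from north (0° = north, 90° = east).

The pressure-gradient force points toward the southwest (bearing 225°).
Geostrophic balance: in the Northern Hemisphere the Coriolis force deflects motion to the right, so the geostrophic wind blows 90° to the right of the pressure-gradient force (low pressure on the left).
Rotating 225° by 90° clockwise gives 315° — the wind blows toward the northwest.

315°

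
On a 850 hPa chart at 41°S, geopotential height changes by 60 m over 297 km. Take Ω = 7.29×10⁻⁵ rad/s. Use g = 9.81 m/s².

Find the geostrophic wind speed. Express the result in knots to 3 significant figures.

Coriolis parameter at 41°S:
f = 2Ω sin φ = 2 × 7.29×10⁻⁵ × sin 41° = 9.57×10⁻⁵ s⁻¹
Height gradient: |∂Z/∂n| = 60 m / 297000 m = 2.02×10⁻⁴
On a pressure surface, geostrophic balance gives V_g = (g/f)|∂Z/∂n|:
V_g = 9.81 × 2.02×10⁻⁴ / 9.57×10⁻⁵ = 20.7 m/s
Converting: 20.7 m/s × 1.944 = 40.3 knots

40.3 knots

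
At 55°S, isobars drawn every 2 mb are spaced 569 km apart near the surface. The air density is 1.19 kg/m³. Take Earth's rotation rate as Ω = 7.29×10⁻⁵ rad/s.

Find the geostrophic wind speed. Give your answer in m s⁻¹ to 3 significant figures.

Coriolis parameter at 55°S:
f = 2Ω sin φ = 2 × 7.29×10⁻⁵ × sin 55° = 1.19×10⁻⁴ s⁻¹
Pressure gradient: |∂P/∂n| = 200 Pa / 569000 m = 3.51×10⁻⁴ Pa/m
Geostrophic balance (pressure-gradient force = Coriolis force):
V_g = (1/(fρ)) |∂P/∂n| = 3.51×10⁻⁴ / (1.19×10⁻⁴ × 1.19) = 2.47 m/s

2.47 m s⁻¹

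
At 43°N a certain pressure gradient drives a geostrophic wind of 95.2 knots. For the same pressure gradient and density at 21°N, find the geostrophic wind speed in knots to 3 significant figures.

With the same pressure gradient and density, V_g ∝ 1/f ∝ 1/sin φ.
V₂ = V₁ · sin φ₁ / sin φ₂ = 95.2 × sin 43° / sin 21°
V₂ = 95.2 × 0.6820/0.3584 = 181 knots

181 knots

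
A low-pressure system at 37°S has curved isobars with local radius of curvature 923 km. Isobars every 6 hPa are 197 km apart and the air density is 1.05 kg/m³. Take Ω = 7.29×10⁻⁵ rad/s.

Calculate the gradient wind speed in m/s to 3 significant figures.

25.2 m/s

Coriolis parameter at 37°S:
f = 2Ω sin φ = 2 × 7.29×10⁻⁵ × sin 37° = 8.77×10⁻⁵ s⁻¹
Pressure gradient: |∂P/∂n| = 600 Pa / 197000 m = 3.05×10⁻³ Pa/m
Geostrophic speed: V_g = |∂P/∂n|/(fρ) = 3.05×10⁻³/(8.77×10⁻⁵ × 1.05) = 33.1 m/s
Around a low, centrifugal force acts outward with Coriolis, so pressure-gradient force balances both:
(1/ρ)|∂P/∂n| = fV + V²/R  →  V² + fR·V − fR·V_g = 0
With fR = 8.77×10⁻⁵ × 923×10³ m = 81.0 m/s:
V = [−fR + √((fR)² + 4 fR V_g)]/2 = [−81.0 + √(81.0² + 4×81.0×33.1)]/2 = 25.2 m/s
Subgeostrophic (V < V_g = 33.1 m/s), as expected around a low.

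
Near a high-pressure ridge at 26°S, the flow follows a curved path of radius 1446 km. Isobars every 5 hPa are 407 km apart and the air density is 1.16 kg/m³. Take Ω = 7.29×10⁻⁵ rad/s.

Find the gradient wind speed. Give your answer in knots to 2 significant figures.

Coriolis parameter at 26°S:
f = 2Ω sin φ = 2 × 7.29×10⁻⁵ × sin 26° = 6.39×10⁻⁵ s⁻¹
Pressure gradient: |∂P/∂n| = 500 Pa / 407000 m = 1.23×10⁻³ Pa/m
Geostrophic speed: V_g = |∂P/∂n|/(fρ) = 1.23×10⁻³/(6.39×10⁻⁵ × 1.16) = 16.6 m/s
Around a high, pressure-gradient force acts outward with centrifugal, so Coriolis balances both:
fV = (1/ρ)|∂P/∂n| + V²/R  →  V² − fR·V + fR·V_g = 0
With fR = 6.39×10⁻⁵ × 1446×10³ m = 92.4 m/s:
V = [fR − √((fR)² − 4 fR V_g)]/2 = [92.4 − √(92.4² − 4×92.4×16.6)]/2 = 21.6 m/s
Supergeostrophic (V > V_g = 16.6 m/s), as expected around a high.
Converting: 21.6 m/s × 1.944 = 42 knots

42 knots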